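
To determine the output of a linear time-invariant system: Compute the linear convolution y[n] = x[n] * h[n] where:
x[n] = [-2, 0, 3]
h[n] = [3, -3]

y[n] = sum_k x[k]*h[n-k]. Output length = len(x) + len(h) - 1 = 3 + 2 - 1 = 4.
y[0] = -2*3 = -6
y[1] = 0*3 + -2*-3 = 6
y[2] = 3*3 + 0*-3 = 9
y[3] = 3*-3 = -9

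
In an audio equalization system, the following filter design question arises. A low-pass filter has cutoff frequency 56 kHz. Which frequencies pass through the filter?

A low-pass filter passes all frequencies below the cutoff frequency 56 kHz and attenuates higher frequencies.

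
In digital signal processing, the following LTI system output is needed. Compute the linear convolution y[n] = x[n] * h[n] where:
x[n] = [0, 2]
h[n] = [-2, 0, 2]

y[n] = sum_k x[k]*h[n-k]. Output length = len(x) + len(h) - 1 = 2 + 3 - 1 = 4.
y[0] = 0*-2 = 0
y[1] = 2*-2 + 0*0 = -4
y[2] = 2*0 + 0*2 = 0
y[3] = 2*2 = 4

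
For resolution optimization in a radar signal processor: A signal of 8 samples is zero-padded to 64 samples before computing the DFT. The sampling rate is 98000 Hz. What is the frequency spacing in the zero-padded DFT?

Original DFT: N = 8, resolution = f_s/N = 98000/8 = 12250 Hz
Zero-padded DFT: N = 64, resolution = f_s/N = 98000/64 = 6125/4 Hz
Zero-padding interpolates the spectrum (finer frequency grid)
but does NOT improve the true spectral resolution (ability to resolve close frequencies).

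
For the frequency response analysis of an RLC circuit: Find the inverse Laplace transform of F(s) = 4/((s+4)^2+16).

Standard pair: w/((s+a)^2+w^2) <-> e^(-at)*sin(wt)*u(t)
With a=4, w=4: f(t) = e^(-4t)*sin(4t)*u(t)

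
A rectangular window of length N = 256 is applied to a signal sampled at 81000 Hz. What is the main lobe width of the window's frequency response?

For a rectangular window of length N,
the main lobe width in frequency is 2*f_s/N.
= 2*81000/256 = 10125/16 Hz
This determines the minimum frequency separation for resolving two sinusoids.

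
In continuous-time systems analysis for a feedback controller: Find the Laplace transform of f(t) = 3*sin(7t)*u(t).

Standard pair: sin(wt)*u(t) <-> w/(s^2+w^2)
With w = 7: L{3*sin(7t)*u(t)} = 21/(s^2+49)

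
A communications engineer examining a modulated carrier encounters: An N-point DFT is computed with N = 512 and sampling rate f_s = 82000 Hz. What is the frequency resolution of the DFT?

DFT frequency resolution = f_s / N
= 82000 / 512 = 5125/32 Hz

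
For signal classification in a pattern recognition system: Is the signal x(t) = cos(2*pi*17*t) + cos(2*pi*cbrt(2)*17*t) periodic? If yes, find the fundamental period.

f1 = 17 Hz, f2 = 17*cbrt(2) Hz
Ratio f2/f1 = cbrt(2), which is irrational.
Since the frequency ratio is irrational, no common period exists.
The signal is not periodic.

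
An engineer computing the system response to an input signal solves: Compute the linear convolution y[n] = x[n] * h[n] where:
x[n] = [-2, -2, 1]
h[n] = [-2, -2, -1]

y[n] = sum_k x[k]*h[n-k]. Output length = len(x) + len(h) - 1 = 3 + 3 - 1 = 5.
y[0] = -2*-2 = 4
y[1] = -2*-2 + -2*-2 = 8
y[2] = 1*-2 + -2*-2 + -2*-1 = 4
y[3] = 1*-2 + -2*-1 = 0
y[4] = 1*-1 = -1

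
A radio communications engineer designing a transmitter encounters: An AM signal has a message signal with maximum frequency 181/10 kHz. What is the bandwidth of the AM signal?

In AM (double-sideband), the bandwidth is twice the message frequency.
BW = 2 * f_m = 2 * 181/10 kHz = 181/5 kHz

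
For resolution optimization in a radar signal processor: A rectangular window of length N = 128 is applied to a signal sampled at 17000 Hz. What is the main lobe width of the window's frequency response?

For a rectangular window of length N,
the main lobe width in frequency is 2*f_s/N.
= 2*17000/128 = 2125/8 Hz
This determines the minimum frequency separation for resolving two sinusoids.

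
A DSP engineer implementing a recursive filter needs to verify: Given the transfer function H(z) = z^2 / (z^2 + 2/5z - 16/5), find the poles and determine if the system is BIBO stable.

Poles are roots of the denominator: z^2 + 2/5z - 16/5 = 0.
Quadratic formula: z = [-(2/5) +/- sqrt((2/5)^2 - 4*(-16/5))] / 2
Discriminant = 4/25 + 64/5 = 324/25; sqrt = 18/5.
z = (-2/5 +/- 18/5) / 2 => z = 8/5 or z = -2.
|p1| = 8/5, |p2| = 2.
For BIBO stability, all poles must lie inside the unit circle (|p| < 1).
System is UNSTABLE since at least one |p| >= 1.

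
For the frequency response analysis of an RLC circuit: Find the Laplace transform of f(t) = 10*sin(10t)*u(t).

Standard pair: sin(wt)*u(t) <-> w/(s^2+w^2)
With w = 10: L{10*sin(10t)*u(t)} = 100/(s^2+100)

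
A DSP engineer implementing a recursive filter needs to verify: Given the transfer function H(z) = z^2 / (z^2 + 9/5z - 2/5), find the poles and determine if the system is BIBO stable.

Poles are roots of the denominator: z^2 + 9/5z - 2/5 = 0.
Quadratic formula: z = [-(9/5) +/- sqrt((9/5)^2 - 4*(-2/5))] / 2
Discriminant = 81/25 + 8/5 = 121/25; sqrt = 11/5.
z = (-9/5 +/- 11/5) / 2 => z = 1/5 or z = -2.
|p1| = 2, |p2| = 1/5.
For BIBO stability, all poles must lie inside the unit circle (|p| < 1).
System is UNSTABLE since at least one |p| >= 1.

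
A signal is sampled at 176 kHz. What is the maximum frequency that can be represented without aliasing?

The maximum frequency that can be represented without aliasing
is the Nyquist frequency: f_max = f_s / 2 = 176 kHz / 2 = 88 kHz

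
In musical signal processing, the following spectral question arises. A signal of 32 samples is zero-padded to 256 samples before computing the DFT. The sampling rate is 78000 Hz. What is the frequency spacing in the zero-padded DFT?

Original DFT: N = 32, resolution = f_s/N = 78000/32 = 4875/2 Hz
Zero-padded DFT: N = 256, resolution = f_s/N = 78000/256 = 4875/16 Hz
Zero-padding interpolates the spectrum (finer frequency grid)
but does NOT improve the true spectral resolution (ability to resolve close frequencies).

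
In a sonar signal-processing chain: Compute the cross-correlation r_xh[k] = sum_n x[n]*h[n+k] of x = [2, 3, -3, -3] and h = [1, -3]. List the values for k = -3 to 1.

Both sequences indexed from 0 and zero outside their support.
Lags with overlap: k = -3 to 1.
  r_xh[-3] = x[3]*h[0] = -3
  r_xh[-2] = x[2]*h[0] + x[3]*h[1] = 6
  r_xh[-1] = x[1]*h[0] + x[2]*h[1] = 12
  r_xh[0] = x[0]*h[0] + x[1]*h[1] = -7
  r_xh[1] = x[0]*h[1] = -6
r_xh = [-3, 6, 12, -7, -6] (for k = -3, ..., 1)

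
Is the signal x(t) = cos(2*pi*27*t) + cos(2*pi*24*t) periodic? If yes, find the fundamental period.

f1 = 27 Hz, f2 = 24 Hz
Period T1 = 1/27, T2 = 1/24
Ratio T1/T2 = 24/27, which is rational.
The signal is periodic with fundamental period T = 1/GCD(27,24) = 1/3 s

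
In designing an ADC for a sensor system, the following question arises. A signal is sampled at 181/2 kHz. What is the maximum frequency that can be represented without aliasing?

The maximum frequency that can be represented without aliasing
is the Nyquist frequency: f_max = f_s / 2 = 181/2 kHz / 2 = 181/4 kHz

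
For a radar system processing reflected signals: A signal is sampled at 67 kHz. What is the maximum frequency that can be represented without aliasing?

The maximum frequency that can be represented without aliasing
is the Nyquist frequency: f_max = f_s / 2 = 67 kHz / 2 = 67/2 kHz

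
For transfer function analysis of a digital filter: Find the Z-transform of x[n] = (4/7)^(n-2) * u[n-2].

Time-shifting property: if X(z) = Z{x[n]}, then Z{x[n-d]} = z^(-d) * X(z)
X(z) = z/(z - 4/7) for x[n] = (4/7)^n * u[n]
Z{x[n-2]} = z^(-2) * z/(z - 4/7) = z^(-1)/(z - 4/7)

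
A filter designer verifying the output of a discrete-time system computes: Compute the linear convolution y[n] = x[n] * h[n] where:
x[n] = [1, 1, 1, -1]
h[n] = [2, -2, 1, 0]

y[n] = sum_k x[k]*h[n-k]. Output length = len(x) + len(h) - 1 = 4 + 4 - 1 = 7.
y[0] = 1*2 = 2
y[1] = 1*2 + 1*-2 = 0
y[2] = 1*2 + 1*-2 + 1*1 = 1
y[3] = -1*2 + 1*-2 + 1*1 + 1*0 = -3
y[4] = -1*-2 + 1*1 + 1*0 = 3
y[5] = -1*1 + 1*0 = -1
y[6] = -1*0 = 0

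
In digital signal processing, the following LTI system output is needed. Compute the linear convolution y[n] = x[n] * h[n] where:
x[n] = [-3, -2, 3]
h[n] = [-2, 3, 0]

y[n] = sum_k x[k]*h[n-k]. Output length = len(x) + len(h) - 1 = 3 + 3 - 1 = 5.
y[0] = -3*-2 = 6
y[1] = -2*-2 + -3*3 = -5
y[2] = 3*-2 + -2*3 + -3*0 = -12
y[3] = 3*3 + -2*0 = 9
y[4] = 3*0 = 0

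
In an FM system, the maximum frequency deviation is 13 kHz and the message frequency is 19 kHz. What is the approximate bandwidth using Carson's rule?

Carson's rule: BW = 2*(delta_f + f_m)
= 2*(13 + 19) kHz = 64 kHz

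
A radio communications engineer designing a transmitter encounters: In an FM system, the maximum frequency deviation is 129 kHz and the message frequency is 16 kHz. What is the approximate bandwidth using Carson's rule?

Carson's rule: BW = 2*(delta_f + f_m)
= 2*(129 + 16) kHz = 290 kHz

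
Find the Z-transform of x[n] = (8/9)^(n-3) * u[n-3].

Time-shifting property: if X(z) = Z{x[n]}, then Z{x[n-d]} = z^(-d) * X(z)
X(z) = z/(z - 8/9) for x[n] = (8/9)^n * u[n]
Z{x[n-3]} = z^(-3) * z/(z - 8/9) = z^(-2)/(z - 8/9)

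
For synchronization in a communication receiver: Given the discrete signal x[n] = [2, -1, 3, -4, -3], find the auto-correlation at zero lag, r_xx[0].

The auto-correlation at zero lag r_xx[0] equals the signal energy.
r_xx[0] = sum of x[n]^2 = 2^2 + (-1)^2 + 3^2 + (-4)^2 + (-3)^2
= 4 + 1 + 9 + 16 + 9 = 39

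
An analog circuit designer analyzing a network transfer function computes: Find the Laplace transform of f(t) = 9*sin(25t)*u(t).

Standard pair: sin(wt)*u(t) <-> w/(s^2+w^2)
With w = 25: L{9*sin(25t)*u(t)} = 225/(s^2+625)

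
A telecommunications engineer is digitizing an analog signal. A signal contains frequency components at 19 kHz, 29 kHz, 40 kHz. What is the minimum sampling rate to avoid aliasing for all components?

The highest frequency component is f_max = 40 kHz.
Nyquist rate = 2 * f_max = 2 * 40 kHz = 80 kHz.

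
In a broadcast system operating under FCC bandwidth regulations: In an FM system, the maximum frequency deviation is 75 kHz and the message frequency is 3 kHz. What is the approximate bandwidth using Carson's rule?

Carson's rule: BW = 2*(delta_f + f_m)
= 2*(75 + 3) kHz = 156 kHz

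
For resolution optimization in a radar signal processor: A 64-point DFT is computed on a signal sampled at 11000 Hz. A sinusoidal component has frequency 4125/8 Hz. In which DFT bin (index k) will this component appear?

DFT frequency resolution = f_s/N = 11000/64 = 1375/8 Hz
Bin index k = f_signal / resolution = 4125/8 / 1375/8 = 3
The signal frequency 4125/8 Hz falls in DFT bin k = 3.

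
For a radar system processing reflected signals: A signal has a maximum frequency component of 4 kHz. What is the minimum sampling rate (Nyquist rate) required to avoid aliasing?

By the Nyquist-Shannon sampling theorem,
the minimum sampling rate (Nyquist rate) must be at least 2 * f_max.
Nyquist rate = 2 * 4 kHz = 8 kHz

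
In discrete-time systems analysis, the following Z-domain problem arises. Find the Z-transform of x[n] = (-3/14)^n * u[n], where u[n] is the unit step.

The Z-transform of a^n * u[n] is z/(z-a) for |z| > |a|.
Here a = -3/14, so X(z) = z/(z - (-3/14)) = 14z/(14z + 3)
ROC: |z| > 3/14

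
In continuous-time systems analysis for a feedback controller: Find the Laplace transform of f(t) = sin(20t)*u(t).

Standard pair: sin(wt)*u(t) <-> w/(s^2+w^2)
With w = 20: L{sin(20t)*u(t)} = 20/(s^2+400)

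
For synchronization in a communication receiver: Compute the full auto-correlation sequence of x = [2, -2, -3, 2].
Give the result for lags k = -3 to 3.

r_xx[k] = sum_m x[m]*x[m+k], indexed from 0, for k = -3 to 3:
  r_xx[-3] = x[3]*x[0] = 4
  r_xx[-2] = x[2]*x[0] + x[3]*x[1] = -10
  r_xx[-1] = x[1]*x[0] + x[2]*x[1] + x[3]*x[2] = -4
  r_xx[0] = x[0]*x[0] + x[1]*x[1] + x[2]*x[2] + x[3]*x[3] = 21
  r_xx[1] = x[0]*x[1] + x[1]*x[2] + x[2]*x[3] = -4
  r_xx[2] = x[0]*x[2] + x[1]*x[3] = -10
  r_xx[3] = x[0]*x[3] = 4
r_xx = [4, -10, -4, 21, -4, -10, 4]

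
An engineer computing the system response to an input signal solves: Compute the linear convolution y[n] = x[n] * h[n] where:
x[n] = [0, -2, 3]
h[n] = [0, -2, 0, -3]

y[n] = sum_k x[k]*h[n-k]. Output length = len(x) + len(h) - 1 = 3 + 4 - 1 = 6.
y[0] = 0*0 = 0
y[1] = -2*0 + 0*-2 = 0
y[2] = 3*0 + -2*-2 + 0*0 = 4
y[3] = 3*-2 + -2*0 + 0*-3 = -6
y[4] = 3*0 + -2*-3 = 6
y[5] = 3*-3 = -9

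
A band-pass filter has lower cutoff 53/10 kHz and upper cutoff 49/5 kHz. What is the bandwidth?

Bandwidth = f_high - f_low
= 49/5 kHz - 53/10 kHz = 9/2 kHz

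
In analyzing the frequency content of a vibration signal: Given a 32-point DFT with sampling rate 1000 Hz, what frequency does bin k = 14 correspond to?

The frequency of DFT bin k is: f_k = k * f_s / N
f_14 = 14 * 1000 / 32 = 875/2 Hz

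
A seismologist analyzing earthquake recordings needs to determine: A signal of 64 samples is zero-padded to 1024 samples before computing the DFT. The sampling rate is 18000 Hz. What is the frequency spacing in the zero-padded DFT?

Original DFT: N = 64, resolution = f_s/N = 18000/64 = 1125/4 Hz
Zero-padded DFT: N = 1024, resolution = f_s/N = 18000/1024 = 1125/64 Hz
Zero-padding interpolates the spectrum (finer frequency grid)
but does NOT improve the true spectral resolution (ability to resolve close frequencies).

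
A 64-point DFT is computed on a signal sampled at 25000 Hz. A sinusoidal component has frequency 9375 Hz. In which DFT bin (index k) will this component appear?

DFT frequency resolution = f_s/N = 25000/64 = 3125/8 Hz
Bin index k = f_signal / resolution = 9375 / 3125/8 = 24
The signal frequency 9375 Hz falls in DFT bin k = 24.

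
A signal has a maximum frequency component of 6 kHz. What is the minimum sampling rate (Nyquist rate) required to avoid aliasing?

By the Nyquist-Shannon sampling theorem,
the minimum sampling rate (Nyquist rate) must be at least 2 * f_max.
Nyquist rate = 2 * 6 kHz = 12 kHz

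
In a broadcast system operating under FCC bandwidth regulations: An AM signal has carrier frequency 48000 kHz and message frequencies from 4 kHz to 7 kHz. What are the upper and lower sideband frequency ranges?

Upper sideband (USB) = fc + [fm_low, fm_high] = 48000 + [4, 7] = [48004, 48007] kHz
Lower sideband (LSB) = fc - [fm_high, fm_low] = 48000 - [7, 4] = [47993, 47996] kHz
Total occupied spectrum: 47993 kHz to 48007 kHz (plus carrier at 48000 kHz)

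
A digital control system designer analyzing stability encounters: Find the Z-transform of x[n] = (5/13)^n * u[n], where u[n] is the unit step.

The Z-transform of a^n * u[n] is z/(z-a) for |z| > |a|.
Here a = 5/13, so X(z) = z/(z - (5/13)) = 13z/(13z - 5)
ROC: |z| > 5/13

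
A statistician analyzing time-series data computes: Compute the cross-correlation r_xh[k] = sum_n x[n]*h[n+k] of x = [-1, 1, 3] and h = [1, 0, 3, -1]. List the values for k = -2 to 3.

Both sequences indexed from 0 and zero outside their support.
Lags with overlap: k = -2 to 3.
  r_xh[-2] = x[2]*h[0] = 3
  r_xh[-1] = x[1]*h[0] + x[2]*h[1] = 1
  r_xh[0] = x[0]*h[0] + x[1]*h[1] + x[2]*h[2] = 8
  r_xh[1] = x[0]*h[1] + x[1]*h[2] + x[2]*h[3] = 0
  r_xh[2] = x[0]*h[2] + x[1]*h[3] = -4
  r_xh[3] = x[0]*h[3] = 1
r_xh = [3, 1, 8, 0, -4, 1] (for k = -2, ..., 3)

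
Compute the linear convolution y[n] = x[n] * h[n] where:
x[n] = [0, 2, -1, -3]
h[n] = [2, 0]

y[n] = sum_k x[k]*h[n-k]. Output length = len(x) + len(h) - 1 = 4 + 2 - 1 = 5.
y[0] = 0*2 = 0
y[1] = 2*2 + 0*0 = 4
y[2] = -1*2 + 2*0 = -2
y[3] = -3*2 + -1*0 = -6
y[4] = -3*0 = 0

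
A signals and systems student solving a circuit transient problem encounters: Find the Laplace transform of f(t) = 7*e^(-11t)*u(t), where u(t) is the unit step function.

Standard Laplace transform pair:
e^(-at)*u(t) <-> 1/(s+a)
With a = 11: L{7*e^(-11t)*u(t)} = 7/(s+11), ROC: Re(s) > -11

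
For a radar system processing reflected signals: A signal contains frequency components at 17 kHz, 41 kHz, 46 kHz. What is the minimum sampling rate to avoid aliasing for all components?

The highest frequency component is f_max = 46 kHz.
Nyquist rate = 2 * f_max = 2 * 46 kHz = 92 kHz.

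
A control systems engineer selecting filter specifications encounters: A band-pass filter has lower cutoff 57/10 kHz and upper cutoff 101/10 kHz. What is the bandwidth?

Bandwidth = f_high - f_low
= 101/10 kHz - 57/10 kHz = 22/5 kHz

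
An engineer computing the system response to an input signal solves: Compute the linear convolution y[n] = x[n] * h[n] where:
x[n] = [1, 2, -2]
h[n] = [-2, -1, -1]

y[n] = sum_k x[k]*h[n-k]. Output length = len(x) + len(h) - 1 = 3 + 3 - 1 = 5.
y[0] = 1*-2 = -2
y[1] = 2*-2 + 1*-1 = -5
y[2] = -2*-2 + 2*-1 + 1*-1 = 1
y[3] = -2*-1 + 2*-1 = 0
y[4] = -2*-1 = 2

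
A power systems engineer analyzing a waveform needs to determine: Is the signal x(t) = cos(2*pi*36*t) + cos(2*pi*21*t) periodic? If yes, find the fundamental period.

f1 = 36 Hz, f2 = 21 Hz
Period T1 = 1/36, T2 = 1/21
Ratio T1/T2 = 21/36, which is rational.
The signal is periodic with fundamental period T = 1/GCD(36,21) = 1/3 s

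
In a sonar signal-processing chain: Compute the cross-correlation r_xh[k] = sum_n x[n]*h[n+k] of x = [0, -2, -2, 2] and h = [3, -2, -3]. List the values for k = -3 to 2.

Both sequences indexed from 0 and zero outside their support.
Lags with overlap: k = -3 to 2.
  r_xh[-3] = x[3]*h[0] = 6
  r_xh[-2] = x[2]*h[0] + x[3]*h[1] = -10
  r_xh[-1] = x[1]*h[0] + x[2]*h[1] + x[3]*h[2] = -8
  r_xh[0] = x[0]*h[0] + x[1]*h[1] + x[2]*h[2] = 10
  r_xh[1] = x[0]*h[1] + x[1]*h[2] = 6
  r_xh[2] = x[0]*h[2] = 0
r_xh = [6, -10, -8, 10, 6, 0] (for k = -3, ..., 2)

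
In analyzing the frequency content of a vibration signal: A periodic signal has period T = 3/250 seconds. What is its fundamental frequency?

The fundamental frequency is the reciprocal of the period.
f = 1/T = 1/(3/250) = 250/3 Hz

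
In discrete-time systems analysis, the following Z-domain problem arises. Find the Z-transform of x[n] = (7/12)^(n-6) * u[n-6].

Time-shifting property: if X(z) = Z{x[n]}, then Z{x[n-d]} = z^(-d) * X(z)
X(z) = z/(z - 7/12) for x[n] = (7/12)^n * u[n]
Z{x[n-6]} = z^(-6) * z/(z - 7/12) = z^(-5)/(z - 7/12)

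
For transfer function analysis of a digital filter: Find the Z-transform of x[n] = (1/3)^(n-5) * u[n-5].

Time-shifting property: if X(z) = Z{x[n]}, then Z{x[n-d]} = z^(-d) * X(z)
X(z) = z/(z - 1/3) for x[n] = (1/3)^n * u[n]
Z{x[n-5]} = z^(-5) * z/(z - 1/3) = z^(-4)/(z - 1/3)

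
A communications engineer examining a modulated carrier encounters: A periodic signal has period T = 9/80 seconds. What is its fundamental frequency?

The fundamental frequency is the reciprocal of the period.
f = 1/T = 1/(9/80) = 80/9 Hz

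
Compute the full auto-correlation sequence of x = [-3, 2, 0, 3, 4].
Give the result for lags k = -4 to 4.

r_xx[k] = sum_m x[m]*x[m+k], indexed from 0, for k = -4 to 4:
  r_xx[-4] = x[4]*x[0] = -12
  r_xx[-3] = x[3]*x[0] + x[4]*x[1] = -1
  r_xx[-2] = x[2]*x[0] + x[3]*x[1] + x[4]*x[2] = 6
  r_xx[-1] = x[1]*x[0] + x[2]*x[1] + x[3]*x[2] + x[4]*x[3] = 6
  r_xx[0] = x[0]*x[0] + x[1]*x[1] + x[2]*x[2] + x[3]*x[3] + x[4]*x[4] = 38
  r_xx[1] = x[0]*x[1] + x[1]*x[2] + x[2]*x[3] + x[3]*x[4] = 6
  r_xx[2] = x[0]*x[2] + x[1]*x[3] + x[2]*x[4] = 6
  r_xx[3] = x[0]*x[3] + x[1]*x[4] = -1
  r_xx[4] = x[0]*x[4] = -12
r_xx = [-12, -1, 6, 6, 38, 6, 6, -1, -12]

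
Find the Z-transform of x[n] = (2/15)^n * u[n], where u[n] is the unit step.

The Z-transform of a^n * u[n] is z/(z-a) for |z| > |a|.
Here a = 2/15, so X(z) = z/(z - (2/15)) = 15z/(15z - 2)
ROC: |z| > 2/15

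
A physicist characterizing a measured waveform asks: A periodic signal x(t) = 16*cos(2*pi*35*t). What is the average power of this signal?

Average power of A*cos(wt) is A^2/2.
P = 16^2 / 2 = 256/2 = 128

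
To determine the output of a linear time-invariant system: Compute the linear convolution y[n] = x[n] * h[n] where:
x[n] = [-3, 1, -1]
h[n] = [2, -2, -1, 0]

y[n] = sum_k x[k]*h[n-k]. Output length = len(x) + len(h) - 1 = 3 + 4 - 1 = 6.
y[0] = -3*2 = -6
y[1] = 1*2 + -3*-2 = 8
y[2] = -1*2 + 1*-2 + -3*-1 = -1
y[3] = -1*-2 + 1*-1 + -3*0 = 1
y[4] = -1*-1 + 1*0 = 1
y[5] = -1*0 = 0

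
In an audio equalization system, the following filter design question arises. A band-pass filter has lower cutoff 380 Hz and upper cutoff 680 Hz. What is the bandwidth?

Bandwidth = f_high - f_low
= 680 Hz - 380 Hz = 300 Hz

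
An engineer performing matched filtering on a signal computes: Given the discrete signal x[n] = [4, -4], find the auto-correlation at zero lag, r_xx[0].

The auto-correlation at zero lag r_xx[0] equals the signal energy.
r_xx[0] = sum of x[n]^2 = 4^2 + (-4)^2
= 16 + 16 = 32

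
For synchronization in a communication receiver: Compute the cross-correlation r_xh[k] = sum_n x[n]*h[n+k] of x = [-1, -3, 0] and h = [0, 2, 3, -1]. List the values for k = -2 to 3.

Both sequences indexed from 0 and zero outside their support.
Lags with overlap: k = -2 to 3.
  r_xh[-2] = x[2]*h[0] = 0
  r_xh[-1] = x[1]*h[0] + x[2]*h[1] = 0
  r_xh[0] = x[0]*h[0] + x[1]*h[1] + x[2]*h[2] = -6
  r_xh[1] = x[0]*h[1] + x[1]*h[2] + x[2]*h[3] = -11
  r_xh[2] = x[0]*h[2] + x[1]*h[3] = 0
  r_xh[3] = x[0]*h[3] = 1
r_xh = [0, 0, -6, -11, 0, 1] (for k = -2, ..., 3)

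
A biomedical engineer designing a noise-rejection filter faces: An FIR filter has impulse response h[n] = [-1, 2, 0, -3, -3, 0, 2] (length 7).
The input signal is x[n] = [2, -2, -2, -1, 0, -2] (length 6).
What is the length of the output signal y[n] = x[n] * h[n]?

For linear convolution, the output length is:
len(y) = len(x) + len(h) - 1 = 6 + 7 - 1 = 12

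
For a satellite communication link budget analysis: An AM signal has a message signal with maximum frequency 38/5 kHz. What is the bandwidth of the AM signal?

In AM (double-sideband), the bandwidth is twice the message frequency.
BW = 2 * f_m = 2 * 38/5 kHz = 76/5 kHz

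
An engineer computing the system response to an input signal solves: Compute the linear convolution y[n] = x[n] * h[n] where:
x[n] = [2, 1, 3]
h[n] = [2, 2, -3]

y[n] = sum_k x[k]*h[n-k]. Output length = len(x) + len(h) - 1 = 3 + 3 - 1 = 5.
y[0] = 2*2 = 4
y[1] = 1*2 + 2*2 = 6
y[2] = 3*2 + 1*2 + 2*-3 = 2
y[3] = 3*2 + 1*-3 = 3
y[4] = 3*-3 = -9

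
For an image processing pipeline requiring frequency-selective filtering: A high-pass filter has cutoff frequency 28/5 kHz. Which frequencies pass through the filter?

A high-pass filter passes all frequencies above the cutoff frequency 28/5 kHz and attenuates lower frequencies.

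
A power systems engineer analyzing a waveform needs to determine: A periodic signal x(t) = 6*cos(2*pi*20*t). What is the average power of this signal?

Average power of A*cos(wt) is A^2/2.
P = 6^2 / 2 = 36/2 = 18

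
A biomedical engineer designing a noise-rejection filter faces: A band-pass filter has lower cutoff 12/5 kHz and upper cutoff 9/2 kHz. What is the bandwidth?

Bandwidth = f_high - f_low
= 9/2 kHz - 12/5 kHz = 21/10 kHz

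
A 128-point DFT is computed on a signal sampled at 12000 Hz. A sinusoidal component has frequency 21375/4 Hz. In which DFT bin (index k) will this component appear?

DFT frequency resolution = f_s/N = 12000/128 = 375/4 Hz
Bin index k = f_signal / resolution = 21375/4 / 375/4 = 57
The signal frequency 21375/4 Hz falls in DFT bin k = 57.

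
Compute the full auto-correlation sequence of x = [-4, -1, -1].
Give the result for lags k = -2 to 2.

r_xx[k] = sum_m x[m]*x[m+k], indexed from 0, for k = -2 to 2:
  r_xx[-2] = x[2]*x[0] = 4
  r_xx[-1] = x[1]*x[0] + x[2]*x[1] = 5
  r_xx[0] = x[0]*x[0] + x[1]*x[1] + x[2]*x[2] = 18
  r_xx[1] = x[0]*x[1] + x[1]*x[2] = 5
  r_xx[2] = x[0]*x[2] = 4
r_xx = [4, 5, 18, 5, 4]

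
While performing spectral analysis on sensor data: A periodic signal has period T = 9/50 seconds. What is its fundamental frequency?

The fundamental frequency is the reciprocal of the period.
f = 1/T = 1/(9/50) = 50/9 Hz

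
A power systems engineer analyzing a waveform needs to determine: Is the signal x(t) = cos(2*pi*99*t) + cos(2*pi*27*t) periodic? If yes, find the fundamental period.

f1 = 99 Hz, f2 = 27 Hz
Period T1 = 1/99, T2 = 1/27
Ratio T1/T2 = 27/99, which is rational.
The signal is periodic with fundamental period T = 1/GCD(99,27) = 1/9 s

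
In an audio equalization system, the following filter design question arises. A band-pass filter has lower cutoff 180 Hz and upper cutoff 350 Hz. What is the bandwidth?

Bandwidth = f_high - f_low
= 350 Hz - 180 Hz = 170 Hz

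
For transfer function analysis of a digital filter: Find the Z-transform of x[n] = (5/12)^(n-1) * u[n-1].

Time-shifting property: if X(z) = Z{x[n]}, then Z{x[n-d]} = z^(-d) * X(z)
X(z) = z/(z - 5/12) for x[n] = (5/12)^n * u[n]
Z{x[n-1]} = z^(-1) * z/(z - 5/12) = 1/(z - 5/12)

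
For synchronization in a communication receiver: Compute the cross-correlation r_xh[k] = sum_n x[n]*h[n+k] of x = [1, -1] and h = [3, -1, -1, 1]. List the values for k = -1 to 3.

Both sequences indexed from 0 and zero outside their support.
Lags with overlap: k = -1 to 3.
  r_xh[-1] = x[1]*h[0] = -3
  r_xh[0] = x[0]*h[0] + x[1]*h[1] = 4
  r_xh[1] = x[0]*h[1] + x[1]*h[2] = 0
  r_xh[2] = x[0]*h[2] + x[1]*h[3] = -2
  r_xh[3] = x[0]*h[3] = 1
r_xh = [-3, 4, 0, -2, 1] (for k = -1, ..., 3)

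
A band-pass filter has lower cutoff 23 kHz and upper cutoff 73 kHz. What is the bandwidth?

Bandwidth = f_high - f_low
= 73 kHz - 23 kHz = 50 kHz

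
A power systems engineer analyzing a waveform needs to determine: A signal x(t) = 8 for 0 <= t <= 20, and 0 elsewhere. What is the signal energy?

Energy = integral of |x(t)|^2 dt over the signal duration
= 8^2 * 20 = 64 * 20 = 1280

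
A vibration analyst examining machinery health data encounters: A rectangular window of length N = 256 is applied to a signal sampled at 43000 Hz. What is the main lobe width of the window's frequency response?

For a rectangular window of length N,
the main lobe width in frequency is 2*f_s/N.
= 2*43000/256 = 5375/16 Hz
This determines the minimum frequency separation for resolving two sinusoids.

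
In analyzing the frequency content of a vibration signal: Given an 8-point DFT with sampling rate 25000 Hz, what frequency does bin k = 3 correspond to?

The frequency of DFT bin k is: f_k = k * f_s / N
f_3 = 3 * 25000 / 8 = 9375 Hz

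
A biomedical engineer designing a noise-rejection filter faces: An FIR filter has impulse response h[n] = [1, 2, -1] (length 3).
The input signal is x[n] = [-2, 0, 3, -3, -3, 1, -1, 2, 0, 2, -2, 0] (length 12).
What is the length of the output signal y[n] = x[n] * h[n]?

For linear convolution, the output length is:
len(y) = len(x) + len(h) - 1 = 12 + 3 - 1 = 14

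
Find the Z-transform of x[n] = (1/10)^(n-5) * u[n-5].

Time-shifting property: if X(z) = Z{x[n]}, then Z{x[n-d]} = z^(-d) * X(z)
X(z) = z/(z - 1/10) for x[n] = (1/10)^n * u[n]
Z{x[n-5]} = z^(-5) * z/(z - 1/10) = z^(-4)/(z - 1/10)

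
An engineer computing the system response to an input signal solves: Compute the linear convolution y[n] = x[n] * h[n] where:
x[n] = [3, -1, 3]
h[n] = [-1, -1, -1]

y[n] = sum_k x[k]*h[n-k]. Output length = len(x) + len(h) - 1 = 3 + 3 - 1 = 5.
y[0] = 3*-1 = -3
y[1] = -1*-1 + 3*-1 = -2
y[2] = 3*-1 + -1*-1 + 3*-1 = -5
y[3] = 3*-1 + -1*-1 = -2
y[4] = 3*-1 = -3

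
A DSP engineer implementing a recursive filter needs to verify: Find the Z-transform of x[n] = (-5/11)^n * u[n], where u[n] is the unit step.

The Z-transform of a^n * u[n] is z/(z-a) for |z| > |a|.
Here a = -5/11, so X(z) = z/(z - (-5/11)) = 11z/(11z + 5)
ROC: |z| > 5/11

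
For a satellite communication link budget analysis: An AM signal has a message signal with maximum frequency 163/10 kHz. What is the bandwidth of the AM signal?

In AM (double-sideband), the bandwidth is twice the message frequency.
BW = 2 * f_m = 2 * 163/10 kHz = 163/5 kHz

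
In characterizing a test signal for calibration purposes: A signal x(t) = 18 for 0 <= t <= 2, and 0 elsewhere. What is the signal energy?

Energy = integral of |x(t)|^2 dt over the signal duration
= 18^2 * 2 = 324 * 2 = 648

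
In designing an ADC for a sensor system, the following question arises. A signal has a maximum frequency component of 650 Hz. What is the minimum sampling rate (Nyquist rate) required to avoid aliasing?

By the Nyquist-Shannon sampling theorem,
the minimum sampling rate (Nyquist rate) must be at least 2 * f_max.
Nyquist rate = 2 * 650 Hz = 1300 Hz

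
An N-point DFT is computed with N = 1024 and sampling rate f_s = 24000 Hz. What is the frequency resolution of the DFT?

DFT frequency resolution = f_s / N
= 24000 / 1024 = 375/16 Hz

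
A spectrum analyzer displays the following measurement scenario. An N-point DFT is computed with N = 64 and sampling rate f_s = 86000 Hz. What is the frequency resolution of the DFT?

DFT frequency resolution = f_s / N
= 86000 / 64 = 5375/4 Hz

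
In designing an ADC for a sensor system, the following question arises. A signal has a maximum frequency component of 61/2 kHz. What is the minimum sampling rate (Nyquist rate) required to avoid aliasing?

By the Nyquist-Shannon sampling theorem,
the minimum sampling rate (Nyquist rate) must be at least 2 * f_max.
Nyquist rate = 2 * 61/2 kHz = 61 kHz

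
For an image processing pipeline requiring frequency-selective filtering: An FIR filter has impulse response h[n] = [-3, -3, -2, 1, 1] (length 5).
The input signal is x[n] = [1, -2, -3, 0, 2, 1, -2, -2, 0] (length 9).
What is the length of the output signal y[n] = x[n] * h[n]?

For linear convolution, the output length is:
len(y) = len(x) + len(h) - 1 = 9 + 5 - 1 = 13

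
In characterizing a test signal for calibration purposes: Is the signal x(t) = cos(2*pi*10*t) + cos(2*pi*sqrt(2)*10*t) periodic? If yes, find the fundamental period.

f1 = 10 Hz, f2 = 10*sqrt(2) Hz
Ratio f2/f1 = sqrt(2), which is irrational.
Since the frequency ratio is irrational, no common period exists.
The signal is not periodic.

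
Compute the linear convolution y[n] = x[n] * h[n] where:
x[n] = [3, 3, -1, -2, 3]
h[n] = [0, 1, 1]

y[n] = sum_k x[k]*h[n-k]. Output length = len(x) + len(h) - 1 = 5 + 3 - 1 = 7.
y[0] = 3*0 = 0
y[1] = 3*0 + 3*1 = 3
y[2] = -1*0 + 3*1 + 3*1 = 6
y[3] = -2*0 + -1*1 + 3*1 = 2
y[4] = 3*0 + -2*1 + -1*1 = -3
y[5] = 3*1 + -2*1 = 1
y[6] = 3*1 = 3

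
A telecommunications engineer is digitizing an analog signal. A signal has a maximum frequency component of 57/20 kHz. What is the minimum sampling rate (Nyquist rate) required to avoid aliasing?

By the Nyquist-Shannon sampling theorem,
the minimum sampling rate (Nyquist rate) must be at least 2 * f_max.
Nyquist rate = 2 * 57/20 kHz = 57/10 kHz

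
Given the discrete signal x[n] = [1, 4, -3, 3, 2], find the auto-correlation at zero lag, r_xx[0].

The auto-correlation at zero lag r_xx[0] equals the signal energy.
r_xx[0] = sum of x[n]^2 = 1^2 + 4^2 + (-3)^2 + 3^2 + 2^2
= 1 + 16 + 9 + 9 + 4 = 39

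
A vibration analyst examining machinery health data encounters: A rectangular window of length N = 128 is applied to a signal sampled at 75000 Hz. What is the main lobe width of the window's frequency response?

For a rectangular window of length N,
the main lobe width in frequency is 2*f_s/N.
= 2*75000/128 = 9375/8 Hz
This determines the minimum frequency separation for resolving two sinusoids.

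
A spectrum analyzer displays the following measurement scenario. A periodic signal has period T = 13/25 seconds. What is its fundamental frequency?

The fundamental frequency is the reciprocal of the period.
f = 1/T = 1/(13/25) = 25/13 Hz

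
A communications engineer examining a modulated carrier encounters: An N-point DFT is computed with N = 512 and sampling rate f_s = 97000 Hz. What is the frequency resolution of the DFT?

DFT frequency resolution = f_s / N
= 97000 / 512 = 12125/64 Hz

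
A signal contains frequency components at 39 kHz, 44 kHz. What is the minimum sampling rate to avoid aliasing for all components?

The highest frequency component is f_max = 44 kHz.
Nyquist rate = 2 * f_max = 2 * 44 kHz = 88 kHz.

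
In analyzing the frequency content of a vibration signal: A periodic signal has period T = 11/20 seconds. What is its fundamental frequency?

The fundamental frequency is the reciprocal of the period.
f = 1/T = 1/(11/20) = 20/11 Hz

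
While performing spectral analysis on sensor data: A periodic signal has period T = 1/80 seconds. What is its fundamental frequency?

The fundamental frequency is the reciprocal of the period.
f = 1/T = 1/(1/80) = 80 Hz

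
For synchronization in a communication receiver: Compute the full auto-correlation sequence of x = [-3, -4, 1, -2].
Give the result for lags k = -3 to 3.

r_xx[k] = sum_m x[m]*x[m+k], indexed from 0, for k = -3 to 3:
  r_xx[-3] = x[3]*x[0] = 6
  r_xx[-2] = x[2]*x[0] + x[3]*x[1] = 5
  r_xx[-1] = x[1]*x[0] + x[2]*x[1] + x[3]*x[2] = 6
  r_xx[0] = x[0]*x[0] + x[1]*x[1] + x[2]*x[2] + x[3]*x[3] = 30
  r_xx[1] = x[0]*x[1] + x[1]*x[2] + x[2]*x[3] = 6
  r_xx[2] = x[0]*x[2] + x[1]*x[3] = 5
  r_xx[3] = x[0]*x[3] = 6
r_xx = [6, 5, 6, 30, 6, 5, 6]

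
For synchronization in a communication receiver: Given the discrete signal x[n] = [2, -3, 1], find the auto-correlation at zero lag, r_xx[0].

The auto-correlation at zero lag r_xx[0] equals the signal energy.
r_xx[0] = sum of x[n]^2 = 2^2 + (-3)^2 + 1^2
= 4 + 9 + 1 = 14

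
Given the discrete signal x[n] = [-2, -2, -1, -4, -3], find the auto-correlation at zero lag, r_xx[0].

The auto-correlation at zero lag r_xx[0] equals the signal energy.
r_xx[0] = sum of x[n]^2 = (-2)^2 + (-2)^2 + (-1)^2 + (-4)^2 + (-3)^2
= 4 + 4 + 1 + 16 + 9 = 34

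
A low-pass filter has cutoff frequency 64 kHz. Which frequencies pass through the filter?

A low-pass filter passes all frequencies below the cutoff frequency 64 kHz and attenuates higher frequencies.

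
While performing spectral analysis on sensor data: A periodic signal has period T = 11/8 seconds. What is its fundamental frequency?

The fundamental frequency is the reciprocal of the period.
f = 1/T = 1/(11/8) = 8/11 Hz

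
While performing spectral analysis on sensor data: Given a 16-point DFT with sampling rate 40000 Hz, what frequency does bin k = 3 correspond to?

The frequency of DFT bin k is: f_k = k * f_s / N
f_3 = 3 * 40000 / 16 = 7500 Hz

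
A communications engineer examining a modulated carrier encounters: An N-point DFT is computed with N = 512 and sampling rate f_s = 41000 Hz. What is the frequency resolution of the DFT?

DFT frequency resolution = f_s / N
= 41000 / 512 = 5125/64 Hz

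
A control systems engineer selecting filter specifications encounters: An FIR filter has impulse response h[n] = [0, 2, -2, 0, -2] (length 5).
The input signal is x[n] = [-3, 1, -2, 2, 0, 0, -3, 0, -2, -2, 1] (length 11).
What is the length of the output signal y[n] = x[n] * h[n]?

For linear convolution, the output length is:
len(y) = len(x) + len(h) - 1 = 11 + 5 - 1 = 15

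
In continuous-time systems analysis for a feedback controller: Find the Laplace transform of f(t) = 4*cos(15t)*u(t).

Standard pair: cos(wt)*u(t) <-> s/(s^2+w^2)
With w = 15: L{4*cos(15t)*u(t)} = 4s/(s^2+225)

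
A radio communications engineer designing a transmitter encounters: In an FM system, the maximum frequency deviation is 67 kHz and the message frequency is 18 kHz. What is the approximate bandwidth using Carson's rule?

Carson's rule: BW = 2*(delta_f + f_m)
= 2*(67 + 18) kHz = 170 kHz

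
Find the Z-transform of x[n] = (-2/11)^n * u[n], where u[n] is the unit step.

The Z-transform of a^n * u[n] is z/(z-a) for |z| > |a|.
Here a = -2/11, so X(z) = z/(z - (-2/11)) = 11z/(11z + 2)
ROC: |z| > 2/11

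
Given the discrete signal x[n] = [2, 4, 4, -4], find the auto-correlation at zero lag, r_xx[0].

The auto-correlation at zero lag r_xx[0] equals the signal energy.
r_xx[0] = sum of x[n]^2 = 2^2 + 4^2 + 4^2 + (-4)^2
= 4 + 16 + 16 + 16 = 52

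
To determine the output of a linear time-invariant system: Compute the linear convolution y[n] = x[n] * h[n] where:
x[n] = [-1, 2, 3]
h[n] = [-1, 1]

y[n] = sum_k x[k]*h[n-k]. Output length = len(x) + len(h) - 1 = 3 + 2 - 1 = 4.
y[0] = -1*-1 = 1
y[1] = 2*-1 + -1*1 = -3
y[2] = 3*-1 + 2*1 = -1
y[3] = 3*1 = 3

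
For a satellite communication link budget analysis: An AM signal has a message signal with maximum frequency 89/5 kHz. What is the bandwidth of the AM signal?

In AM (double-sideband), the bandwidth is twice the message frequency.
BW = 2 * f_m = 2 * 89/5 kHz = 178/5 kHz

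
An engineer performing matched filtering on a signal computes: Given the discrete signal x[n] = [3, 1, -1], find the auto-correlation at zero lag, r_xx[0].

The auto-correlation at zero lag r_xx[0] equals the signal energy.
r_xx[0] = sum of x[n]^2 = 3^2 + 1^2 + (-1)^2
= 9 + 1 + 1 = 11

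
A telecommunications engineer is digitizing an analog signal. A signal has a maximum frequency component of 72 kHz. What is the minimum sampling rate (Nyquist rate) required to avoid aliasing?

By the Nyquist-Shannon sampling theorem,
the minimum sampling rate (Nyquist rate) must be at least 2 * f_max.
Nyquist rate = 2 * 72 kHz = 144 kHz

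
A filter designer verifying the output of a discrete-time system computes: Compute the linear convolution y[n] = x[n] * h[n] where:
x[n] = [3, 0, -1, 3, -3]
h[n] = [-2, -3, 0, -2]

y[n] = sum_k x[k]*h[n-k]. Output length = len(x) + len(h) - 1 = 5 + 4 - 1 = 8.
y[0] = 3*-2 = -6
y[1] = 0*-2 + 3*-3 = -9
y[2] = -1*-2 + 0*-3 + 3*0 = 2
y[3] = 3*-2 + -1*-3 + 0*0 + 3*-2 = -9
y[4] = -3*-2 + 3*-3 + -1*0 + 0*-2 = -3
y[5] = -3*-3 + 3*0 + -1*-2 = 11
y[6] = -3*0 + 3*-2 = -6
y[7] = -3*-2 = 6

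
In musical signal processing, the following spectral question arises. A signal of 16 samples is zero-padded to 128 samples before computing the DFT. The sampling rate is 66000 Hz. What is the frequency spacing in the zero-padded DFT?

Original DFT: N = 16, resolution = f_s/N = 66000/16 = 4125 Hz
Zero-padded DFT: N = 128, resolution = f_s/N = 66000/128 = 4125/8 Hz
Zero-padding interpolates the spectrum (finer frequency grid)
but does NOT improve the true spectral resolution (ability to resolve close frequencies).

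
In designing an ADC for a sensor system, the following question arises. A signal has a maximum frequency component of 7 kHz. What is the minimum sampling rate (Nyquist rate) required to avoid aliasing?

By the Nyquist-Shannon sampling theorem,
the minimum sampling rate (Nyquist rate) must be at least 2 * f_max.
Nyquist rate = 2 * 7 kHz = 14 kHz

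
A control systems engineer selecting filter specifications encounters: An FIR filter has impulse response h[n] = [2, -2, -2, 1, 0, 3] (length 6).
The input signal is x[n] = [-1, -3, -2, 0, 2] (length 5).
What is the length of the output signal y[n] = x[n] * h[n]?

For linear convolution, the output length is:
len(y) = len(x) + len(h) - 1 = 5 + 6 - 1 = 10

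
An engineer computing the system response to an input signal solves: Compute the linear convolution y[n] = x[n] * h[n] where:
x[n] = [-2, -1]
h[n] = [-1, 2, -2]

y[n] = sum_k x[k]*h[n-k]. Output length = len(x) + len(h) - 1 = 2 + 3 - 1 = 4.
y[0] = -2*-1 = 2
y[1] = -1*-1 + -2*2 = -3
y[2] = -1*2 + -2*-2 = 2
y[3] = -1*-2 = 2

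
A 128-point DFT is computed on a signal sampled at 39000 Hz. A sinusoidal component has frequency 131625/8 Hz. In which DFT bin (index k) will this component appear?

DFT frequency resolution = f_s/N = 39000/128 = 4875/16 Hz
Bin index k = f_signal / resolution = 131625/8 / 4875/16 = 54
The signal frequency 131625/8 Hz falls in DFT bin k = 54.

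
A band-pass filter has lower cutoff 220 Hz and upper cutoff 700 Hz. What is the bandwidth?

Bandwidth = f_high - f_low
= 700 Hz - 220 Hz = 480 Hz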